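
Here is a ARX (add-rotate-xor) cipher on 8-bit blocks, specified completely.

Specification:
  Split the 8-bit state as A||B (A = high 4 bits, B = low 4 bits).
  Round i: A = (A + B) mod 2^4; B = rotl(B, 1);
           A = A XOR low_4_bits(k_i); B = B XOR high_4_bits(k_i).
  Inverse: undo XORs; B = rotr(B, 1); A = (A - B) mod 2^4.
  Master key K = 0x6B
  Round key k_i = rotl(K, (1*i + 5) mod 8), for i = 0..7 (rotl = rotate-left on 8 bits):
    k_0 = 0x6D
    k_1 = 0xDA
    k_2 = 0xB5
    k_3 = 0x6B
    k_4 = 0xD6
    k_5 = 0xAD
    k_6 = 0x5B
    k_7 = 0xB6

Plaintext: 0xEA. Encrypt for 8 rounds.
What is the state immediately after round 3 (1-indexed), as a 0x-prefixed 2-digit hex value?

s_0 = plaintext = 0xEA
s_1 = Round(s_0, k_0) = 0x53
s_2 = Round(s_1, k_1) = 0x2B
s_3 = Round(s_2, k_2) = 0x8C
s_4 = Round(s_3, k_3) = 0xFF
s_5 = Round(s_4, k_4) = 0x82
s_6 = Round(s_5, k_5) = 0x7E
s_7 = Round(s_6, k_6) = 0xE8
s_8 = Round(s_7, k_7) = 0x0A

0x8C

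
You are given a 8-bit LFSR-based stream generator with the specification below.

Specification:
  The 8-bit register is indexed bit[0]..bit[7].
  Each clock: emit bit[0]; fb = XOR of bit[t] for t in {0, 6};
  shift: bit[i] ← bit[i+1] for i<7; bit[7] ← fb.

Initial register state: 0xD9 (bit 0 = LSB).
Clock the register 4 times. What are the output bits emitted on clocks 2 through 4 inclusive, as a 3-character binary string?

reg_0 = 0xD9
clock 1: out=1, reg = 0x6C
clock 2: out=0, reg = 0xB6
clock 3: out=0, reg = 0x5B
clock 4: out=1, reg = 0x2D

001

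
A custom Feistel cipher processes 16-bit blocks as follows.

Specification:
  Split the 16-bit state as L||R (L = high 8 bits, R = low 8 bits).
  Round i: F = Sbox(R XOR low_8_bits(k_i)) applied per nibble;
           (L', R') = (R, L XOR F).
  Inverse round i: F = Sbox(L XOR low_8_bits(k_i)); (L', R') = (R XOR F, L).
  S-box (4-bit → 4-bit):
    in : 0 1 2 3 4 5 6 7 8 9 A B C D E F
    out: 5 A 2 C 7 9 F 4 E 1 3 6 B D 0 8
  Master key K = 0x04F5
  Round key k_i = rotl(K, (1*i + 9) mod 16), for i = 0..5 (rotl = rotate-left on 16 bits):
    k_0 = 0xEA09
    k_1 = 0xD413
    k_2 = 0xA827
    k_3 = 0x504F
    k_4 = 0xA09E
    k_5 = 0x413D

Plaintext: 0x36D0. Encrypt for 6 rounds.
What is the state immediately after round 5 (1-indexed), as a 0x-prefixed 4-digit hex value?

0x5A15

s_0 = plaintext = 0x36D0
s_1 = Round(s_0, k_0) = 0xD0E7
s_2 = Round(s_1, k_1) = 0xE757
s_3 = Round(s_2, k_2) = 0x57A2
s_4 = Round(s_3, k_3) = 0xA25A
s_5 = Round(s_4, k_4) = 0x5A15
s_6 = Round(s_5, k_5) = 0x1574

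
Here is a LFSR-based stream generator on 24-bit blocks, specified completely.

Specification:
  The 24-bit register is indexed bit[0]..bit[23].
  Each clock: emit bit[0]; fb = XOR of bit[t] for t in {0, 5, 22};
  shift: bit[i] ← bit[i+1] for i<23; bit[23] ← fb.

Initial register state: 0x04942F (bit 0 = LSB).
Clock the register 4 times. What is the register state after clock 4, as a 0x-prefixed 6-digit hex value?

reg_0 = 0x04942F
clock 1: out=1, reg = 0x024A17
clock 2: out=1, reg = 0x81250B
clock 3: out=1, reg = 0xC09285
clock 4: out=1, reg = 0x604942

0x604942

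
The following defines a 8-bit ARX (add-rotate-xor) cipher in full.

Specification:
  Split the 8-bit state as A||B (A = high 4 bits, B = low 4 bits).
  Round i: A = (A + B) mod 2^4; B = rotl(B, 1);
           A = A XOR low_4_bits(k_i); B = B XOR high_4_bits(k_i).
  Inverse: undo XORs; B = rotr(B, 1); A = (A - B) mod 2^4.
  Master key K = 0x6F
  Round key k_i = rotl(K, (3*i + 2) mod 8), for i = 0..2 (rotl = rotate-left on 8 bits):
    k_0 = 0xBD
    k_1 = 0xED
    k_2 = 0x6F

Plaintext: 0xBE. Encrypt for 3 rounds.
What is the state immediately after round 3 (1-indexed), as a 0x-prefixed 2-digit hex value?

0x62

s_0 = plaintext = 0xBE
s_1 = Round(s_0, k_0) = 0x46
s_2 = Round(s_1, k_1) = 0x72
s_3 = Round(s_2, k_2) = 0x62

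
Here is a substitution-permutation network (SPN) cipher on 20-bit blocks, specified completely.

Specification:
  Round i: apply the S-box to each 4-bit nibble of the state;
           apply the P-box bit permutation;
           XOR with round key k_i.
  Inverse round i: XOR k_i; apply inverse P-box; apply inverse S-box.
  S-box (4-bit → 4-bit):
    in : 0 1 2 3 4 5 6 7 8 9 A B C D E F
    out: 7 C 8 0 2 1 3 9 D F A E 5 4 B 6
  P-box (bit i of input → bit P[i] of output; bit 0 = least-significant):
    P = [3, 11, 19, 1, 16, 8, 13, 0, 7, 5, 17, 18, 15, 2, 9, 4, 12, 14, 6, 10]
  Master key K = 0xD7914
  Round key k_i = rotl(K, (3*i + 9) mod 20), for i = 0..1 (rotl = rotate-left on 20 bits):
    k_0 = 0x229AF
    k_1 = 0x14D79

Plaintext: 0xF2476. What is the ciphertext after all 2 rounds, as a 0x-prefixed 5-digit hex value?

0x7E575

s_0 = plaintext = 0xF2476
s_1 = Round(s_0, k_0) = 0x361D6
s_2 = Round(s_1, k_1) = 0x7E575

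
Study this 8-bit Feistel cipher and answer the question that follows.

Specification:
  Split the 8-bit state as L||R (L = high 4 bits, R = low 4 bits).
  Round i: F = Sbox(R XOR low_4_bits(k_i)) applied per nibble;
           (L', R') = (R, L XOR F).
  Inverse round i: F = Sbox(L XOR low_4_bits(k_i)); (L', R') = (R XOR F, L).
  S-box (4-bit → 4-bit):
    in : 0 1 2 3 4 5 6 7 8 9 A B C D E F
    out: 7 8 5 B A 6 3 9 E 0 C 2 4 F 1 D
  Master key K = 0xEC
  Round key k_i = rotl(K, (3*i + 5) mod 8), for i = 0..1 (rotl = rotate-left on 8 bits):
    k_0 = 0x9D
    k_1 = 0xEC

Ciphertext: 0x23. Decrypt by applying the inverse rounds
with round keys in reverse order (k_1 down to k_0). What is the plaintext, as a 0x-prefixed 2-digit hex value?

0xF2

s_0 = ciphertext = 0x23
s_1 = InvRound(s_0, k_1) = 0x22
s_2 = InvRound(s_1, k_0) = 0xF2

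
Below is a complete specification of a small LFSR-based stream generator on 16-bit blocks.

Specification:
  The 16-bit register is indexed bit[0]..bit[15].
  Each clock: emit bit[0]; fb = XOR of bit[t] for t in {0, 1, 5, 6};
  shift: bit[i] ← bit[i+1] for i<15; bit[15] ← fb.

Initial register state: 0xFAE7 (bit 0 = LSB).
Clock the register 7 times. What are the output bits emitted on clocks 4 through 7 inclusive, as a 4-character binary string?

reg_0 = 0xFAE7
clock 1: out=1, reg = 0x7D73
clock 2: out=1, reg = 0x3EB9
clock 3: out=1, reg = 0x1F5C
clock 4: out=0, reg = 0x8FAE
clock 5: out=0, reg = 0x47D7
clock 6: out=1, reg = 0xA3EB
clock 7: out=1, reg = 0x51F5

0011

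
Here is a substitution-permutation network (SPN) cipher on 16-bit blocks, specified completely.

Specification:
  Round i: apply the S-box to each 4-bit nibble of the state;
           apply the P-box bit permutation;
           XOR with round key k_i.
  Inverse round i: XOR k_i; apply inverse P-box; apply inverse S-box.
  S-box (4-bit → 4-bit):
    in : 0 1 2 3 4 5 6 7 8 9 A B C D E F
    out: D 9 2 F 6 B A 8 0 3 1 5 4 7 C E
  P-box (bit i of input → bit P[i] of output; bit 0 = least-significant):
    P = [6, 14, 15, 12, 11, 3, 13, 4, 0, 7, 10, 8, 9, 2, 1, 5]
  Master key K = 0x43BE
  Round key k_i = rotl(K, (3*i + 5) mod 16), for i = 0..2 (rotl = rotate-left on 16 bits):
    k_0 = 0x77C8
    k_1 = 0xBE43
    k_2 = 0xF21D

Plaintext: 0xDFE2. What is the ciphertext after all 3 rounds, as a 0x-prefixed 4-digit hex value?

0xF348

s_0 = plaintext = 0xDFE2
s_1 = Round(s_0, k_0) = 0x105E
s_2 = Round(s_1, k_1) = 0x217A
s_3 = Round(s_2, k_2) = 0xF348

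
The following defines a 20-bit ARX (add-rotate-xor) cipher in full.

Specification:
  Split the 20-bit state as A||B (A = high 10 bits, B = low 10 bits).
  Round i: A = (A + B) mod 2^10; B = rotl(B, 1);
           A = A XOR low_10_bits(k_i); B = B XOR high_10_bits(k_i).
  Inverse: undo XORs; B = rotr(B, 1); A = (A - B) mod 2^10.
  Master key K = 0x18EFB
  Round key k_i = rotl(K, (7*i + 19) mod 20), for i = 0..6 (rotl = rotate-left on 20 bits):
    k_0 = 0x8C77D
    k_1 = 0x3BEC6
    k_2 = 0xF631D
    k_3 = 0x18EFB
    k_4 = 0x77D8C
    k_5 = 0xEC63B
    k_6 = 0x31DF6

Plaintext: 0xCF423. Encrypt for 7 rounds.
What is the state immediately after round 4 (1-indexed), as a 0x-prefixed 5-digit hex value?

0x773D2

s_0 = plaintext = 0xCF423
s_1 = Round(s_0, k_0) = 0x07677
s_2 = Round(s_1, k_1) = 0x14800
s_3 = Round(s_2, k_2) = 0xD3FD8
s_4 = Round(s_3, k_3) = 0x773D2
s_5 = Round(s_4, k_4) = 0x08A7A
s_6 = Round(s_5, k_5) = 0x29F44
s_7 = Round(s_6, k_6) = 0x8764E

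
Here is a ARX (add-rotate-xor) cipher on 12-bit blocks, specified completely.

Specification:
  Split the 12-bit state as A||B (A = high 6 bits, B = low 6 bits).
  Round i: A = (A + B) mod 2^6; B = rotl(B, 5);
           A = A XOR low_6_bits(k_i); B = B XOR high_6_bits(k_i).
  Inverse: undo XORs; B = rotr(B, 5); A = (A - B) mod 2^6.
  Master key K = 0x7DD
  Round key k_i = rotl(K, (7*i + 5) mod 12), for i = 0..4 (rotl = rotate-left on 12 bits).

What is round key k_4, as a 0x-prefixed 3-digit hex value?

0xAFB

K = 0x7DD
k_0 = rotl(K, (7*0+5) mod 12) = rotl(K, 5) = 0xBAF
k_1 = rotl(K, (7*1+5) mod 12) = rotl(K, 0) = 0x7DD
k_2 = rotl(K, (7*2+5) mod 12) = rotl(K, 7) = 0xEBE
k_3 = rotl(K, (7*3+5) mod 12) = rotl(K, 2) = 0xF75
k_4 = rotl(K, (7*4+5) mod 12) = rotl(K, 9) = 0xAFB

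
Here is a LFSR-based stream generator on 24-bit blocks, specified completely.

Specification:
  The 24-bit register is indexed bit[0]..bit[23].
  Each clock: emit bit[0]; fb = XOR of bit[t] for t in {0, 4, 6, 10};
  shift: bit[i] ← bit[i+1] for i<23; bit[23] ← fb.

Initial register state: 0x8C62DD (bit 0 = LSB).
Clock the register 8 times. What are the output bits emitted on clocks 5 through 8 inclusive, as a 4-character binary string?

reg_0 = 0x8C62DD
clock 1: out=1, reg = 0xC6316E
clock 2: out=0, reg = 0xE318B7
clock 3: out=1, reg = 0x718C5B
clock 4: out=1, reg = 0x38C62D
clock 5: out=1, reg = 0x1C6316
clock 6: out=0, reg = 0x8E318B
clock 7: out=1, reg = 0xC718C5
clock 8: out=1, reg = 0x638C62

1011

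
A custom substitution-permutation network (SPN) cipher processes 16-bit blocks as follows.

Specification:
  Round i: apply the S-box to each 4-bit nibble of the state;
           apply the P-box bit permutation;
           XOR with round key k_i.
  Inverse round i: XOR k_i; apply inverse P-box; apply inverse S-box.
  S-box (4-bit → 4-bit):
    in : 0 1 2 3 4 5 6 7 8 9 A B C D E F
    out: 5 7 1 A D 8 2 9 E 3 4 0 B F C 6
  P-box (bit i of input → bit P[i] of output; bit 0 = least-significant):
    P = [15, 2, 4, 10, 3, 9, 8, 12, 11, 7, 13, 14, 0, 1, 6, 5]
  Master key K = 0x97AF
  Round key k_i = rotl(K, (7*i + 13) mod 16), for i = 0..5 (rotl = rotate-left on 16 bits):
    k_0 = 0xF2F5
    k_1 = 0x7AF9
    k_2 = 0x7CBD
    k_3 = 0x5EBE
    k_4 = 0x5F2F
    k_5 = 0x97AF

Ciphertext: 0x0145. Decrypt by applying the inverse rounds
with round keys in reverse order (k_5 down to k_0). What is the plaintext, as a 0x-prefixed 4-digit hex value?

s_0 = ciphertext = 0x0145
s_1 = InvRound(s_0, k_5) = 0x86C7
s_2 = InvRound(s_1, k_4) = 0xEC42
s_3 = InvRound(s_2, k_3) = 0xEFC1
s_4 = InvRound(s_3, k_2) = 0xEBD1
s_5 = InvRound(s_4, k_1) = 0x5B42
s_6 = InvRound(s_5, k_0) = 0xC1A1

0xC1A1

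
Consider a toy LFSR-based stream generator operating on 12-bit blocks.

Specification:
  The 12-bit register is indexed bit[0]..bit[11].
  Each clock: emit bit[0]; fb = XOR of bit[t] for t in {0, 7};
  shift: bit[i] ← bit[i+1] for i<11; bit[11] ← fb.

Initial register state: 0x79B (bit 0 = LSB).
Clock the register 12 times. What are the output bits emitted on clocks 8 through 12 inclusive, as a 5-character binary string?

11110

reg_0 = 0x79B
clock 1: out=1, reg = 0x3CD
clock 2: out=1, reg = 0x1E6
clock 3: out=0, reg = 0x8F3
clock 4: out=1, reg = 0x479
clock 5: out=1, reg = 0xA3C
clock 6: out=0, reg = 0x51E
clock 7: out=0, reg = 0x28F
clock 8: out=1, reg = 0x147
clock 9: out=1, reg = 0x8A3
clock 10: out=1, reg = 0x451
clock 11: out=1, reg = 0xA28
clock 12: out=0, reg = 0x514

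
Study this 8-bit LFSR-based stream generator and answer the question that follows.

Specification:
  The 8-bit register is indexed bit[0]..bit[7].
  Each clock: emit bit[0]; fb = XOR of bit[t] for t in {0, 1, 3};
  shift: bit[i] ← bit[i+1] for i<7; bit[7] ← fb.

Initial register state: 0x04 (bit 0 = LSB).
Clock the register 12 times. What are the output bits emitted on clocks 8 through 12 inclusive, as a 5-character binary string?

00110

reg_0 = 0x04
clock 1: out=0, reg = 0x02
clock 2: out=0, reg = 0x81
clock 3: out=1, reg = 0xC0
clock 4: out=0, reg = 0x60
clock 5: out=0, reg = 0x30
clock 6: out=0, reg = 0x18
clock 7: out=0, reg = 0x8C
clock 8: out=0, reg = 0xC6
clock 9: out=0, reg = 0xE3
clock 10: out=1, reg = 0x71
clock 11: out=1, reg = 0xB8
clock 12: out=0, reg = 0xDC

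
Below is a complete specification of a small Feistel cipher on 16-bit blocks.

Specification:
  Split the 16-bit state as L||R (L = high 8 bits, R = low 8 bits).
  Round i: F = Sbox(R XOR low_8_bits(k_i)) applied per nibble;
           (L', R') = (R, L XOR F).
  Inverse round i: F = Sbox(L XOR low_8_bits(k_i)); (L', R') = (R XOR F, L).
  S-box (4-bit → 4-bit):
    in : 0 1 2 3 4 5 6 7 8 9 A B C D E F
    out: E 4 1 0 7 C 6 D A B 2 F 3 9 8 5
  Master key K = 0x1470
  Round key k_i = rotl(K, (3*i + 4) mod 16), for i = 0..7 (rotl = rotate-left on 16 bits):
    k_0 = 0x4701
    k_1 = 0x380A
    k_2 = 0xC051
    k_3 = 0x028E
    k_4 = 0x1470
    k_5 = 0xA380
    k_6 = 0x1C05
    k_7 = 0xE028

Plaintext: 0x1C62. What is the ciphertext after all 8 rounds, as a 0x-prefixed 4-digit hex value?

s_0 = plaintext = 0x1C62
s_1 = Round(s_0, k_0) = 0x627C
s_2 = Round(s_1, k_1) = 0x7CB4
s_3 = Round(s_2, k_2) = 0xB4F0
s_4 = Round(s_3, k_3) = 0xF06C
s_5 = Round(s_4, k_4) = 0x6CB3
s_6 = Round(s_5, k_5) = 0xB36C
s_7 = Round(s_6, k_6) = 0x6CD8
s_8 = Round(s_7, k_7) = 0xD832

0xD832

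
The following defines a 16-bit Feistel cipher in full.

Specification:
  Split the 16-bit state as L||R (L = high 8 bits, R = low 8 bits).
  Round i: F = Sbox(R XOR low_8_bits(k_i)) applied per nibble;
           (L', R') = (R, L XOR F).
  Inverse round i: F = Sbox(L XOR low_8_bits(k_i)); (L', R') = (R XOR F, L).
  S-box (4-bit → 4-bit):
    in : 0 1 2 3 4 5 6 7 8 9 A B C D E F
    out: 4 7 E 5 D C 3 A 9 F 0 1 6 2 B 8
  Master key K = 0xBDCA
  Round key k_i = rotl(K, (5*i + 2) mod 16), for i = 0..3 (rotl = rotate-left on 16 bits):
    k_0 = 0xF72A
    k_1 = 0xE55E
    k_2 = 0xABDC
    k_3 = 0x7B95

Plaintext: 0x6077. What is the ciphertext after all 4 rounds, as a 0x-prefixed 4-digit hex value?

0x40DD

s_0 = plaintext = 0x6077
s_1 = Round(s_0, k_0) = 0x77A2
s_2 = Round(s_1, k_1) = 0xA2F1
s_3 = Round(s_2, k_2) = 0xF140
s_4 = Round(s_3, k_3) = 0x40DD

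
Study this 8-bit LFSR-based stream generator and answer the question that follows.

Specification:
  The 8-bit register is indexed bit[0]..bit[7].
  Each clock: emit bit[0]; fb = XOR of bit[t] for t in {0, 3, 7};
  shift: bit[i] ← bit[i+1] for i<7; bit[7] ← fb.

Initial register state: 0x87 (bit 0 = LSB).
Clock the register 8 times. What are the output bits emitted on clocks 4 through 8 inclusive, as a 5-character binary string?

reg_0 = 0x87
clock 1: out=1, reg = 0x43
clock 2: out=1, reg = 0xA1
clock 3: out=1, reg = 0x50
clock 4: out=0, reg = 0x28
clock 5: out=0, reg = 0x94
clock 6: out=0, reg = 0xCA
clock 7: out=0, reg = 0x65
clock 8: out=1, reg = 0xB2

00001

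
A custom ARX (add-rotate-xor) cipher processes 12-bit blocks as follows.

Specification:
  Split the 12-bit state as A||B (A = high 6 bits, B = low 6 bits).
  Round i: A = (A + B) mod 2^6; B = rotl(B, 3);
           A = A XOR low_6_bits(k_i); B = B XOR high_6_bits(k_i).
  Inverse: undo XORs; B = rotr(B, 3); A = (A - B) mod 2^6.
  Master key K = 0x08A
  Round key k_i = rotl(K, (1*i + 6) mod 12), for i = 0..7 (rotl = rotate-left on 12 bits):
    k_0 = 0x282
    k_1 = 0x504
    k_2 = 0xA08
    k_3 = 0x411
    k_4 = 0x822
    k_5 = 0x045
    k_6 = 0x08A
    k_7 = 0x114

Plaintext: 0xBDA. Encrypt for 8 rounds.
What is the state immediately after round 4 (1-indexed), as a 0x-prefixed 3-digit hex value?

s_0 = plaintext = 0xBDA
s_1 = Round(s_0, k_0) = 0x2D9
s_2 = Round(s_1, k_1) = 0x81F
s_3 = Round(s_2, k_2) = 0xDD3
s_4 = Round(s_3, k_3) = 0x6CA
s_5 = Round(s_4, k_4) = 0x1F1
s_6 = Round(s_5, k_5) = 0xF4F
s_7 = Round(s_6, k_6) = 0x1BB
s_8 = Round(s_7, k_7) = 0x55B

0x6CA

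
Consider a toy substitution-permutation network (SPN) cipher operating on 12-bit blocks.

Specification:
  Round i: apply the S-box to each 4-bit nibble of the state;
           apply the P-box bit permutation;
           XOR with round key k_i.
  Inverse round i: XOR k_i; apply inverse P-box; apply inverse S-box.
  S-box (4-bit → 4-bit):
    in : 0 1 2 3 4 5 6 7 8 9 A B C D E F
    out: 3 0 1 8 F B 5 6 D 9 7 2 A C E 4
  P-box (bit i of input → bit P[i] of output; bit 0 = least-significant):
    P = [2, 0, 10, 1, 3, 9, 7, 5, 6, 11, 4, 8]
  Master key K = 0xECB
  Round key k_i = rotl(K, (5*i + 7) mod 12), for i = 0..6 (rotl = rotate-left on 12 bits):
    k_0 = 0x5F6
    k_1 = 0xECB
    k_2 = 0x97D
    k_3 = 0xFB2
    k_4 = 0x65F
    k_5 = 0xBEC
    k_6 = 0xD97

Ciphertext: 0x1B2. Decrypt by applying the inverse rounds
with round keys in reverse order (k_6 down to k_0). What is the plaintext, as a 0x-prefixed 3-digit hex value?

0xDBC

s_0 = ciphertext = 0x1B2
s_1 = InvRound(s_0, k_6) = 0xB3A
s_2 = InvRound(s_1, k_5) = 0x6F9
s_3 = InvRound(s_2, k_4) = 0x1D9
s_4 = InvRound(s_3, k_3) = 0x05E
s_5 = InvRound(s_4, k_2) = 0xC3C
s_6 = InvRound(s_5, k_1) = 0x6E5
s_7 = InvRound(s_6, k_0) = 0xDBC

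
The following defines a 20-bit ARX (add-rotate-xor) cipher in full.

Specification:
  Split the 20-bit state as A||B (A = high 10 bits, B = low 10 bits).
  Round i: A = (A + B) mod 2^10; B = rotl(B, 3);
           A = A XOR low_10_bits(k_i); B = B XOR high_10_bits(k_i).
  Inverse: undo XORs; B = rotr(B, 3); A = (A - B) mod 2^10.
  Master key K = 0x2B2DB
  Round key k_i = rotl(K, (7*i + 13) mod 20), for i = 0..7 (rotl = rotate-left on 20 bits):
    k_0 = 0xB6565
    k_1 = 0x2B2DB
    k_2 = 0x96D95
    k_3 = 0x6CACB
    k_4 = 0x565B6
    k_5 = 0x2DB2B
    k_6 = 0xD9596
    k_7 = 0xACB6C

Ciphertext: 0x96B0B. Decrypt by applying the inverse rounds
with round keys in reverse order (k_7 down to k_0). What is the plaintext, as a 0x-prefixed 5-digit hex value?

s_0 = ciphertext = 0x96B0B
s_1 = InvRound(s_0, k_7) = 0x1FCB7
s_2 = InvRound(s_1, k_6) = 0x1BD7A
s_3 = InvRound(s_2, k_5) = 0x42E39
s_4 = InvRound(s_3, k_4) = 0x1446C
s_5 = InvRound(s_4, k_3) = 0xD7F3B
s_6 = InvRound(s_5, k_2) = 0xA782C
s_7 = InvRound(s_6, k_1) = 0x0D410
s_8 = InvRound(s_7, k_0) = 0x1DCD9

0x1DCD9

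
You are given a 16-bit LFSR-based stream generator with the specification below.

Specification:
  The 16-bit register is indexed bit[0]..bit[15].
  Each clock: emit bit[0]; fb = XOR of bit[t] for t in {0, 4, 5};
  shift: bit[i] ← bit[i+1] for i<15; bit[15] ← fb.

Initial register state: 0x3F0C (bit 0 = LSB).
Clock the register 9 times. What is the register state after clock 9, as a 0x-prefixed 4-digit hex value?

0x821F

reg_0 = 0x3F0C
clock 1: out=0, reg = 0x1F86
clock 2: out=0, reg = 0x0FC3
clock 3: out=1, reg = 0x87E1
clock 4: out=1, reg = 0x43F0
clock 5: out=0, reg = 0x21F8
clock 6: out=0, reg = 0x10FC
clock 7: out=0, reg = 0x087E
clock 8: out=0, reg = 0x043F
clock 9: out=1, reg = 0x821F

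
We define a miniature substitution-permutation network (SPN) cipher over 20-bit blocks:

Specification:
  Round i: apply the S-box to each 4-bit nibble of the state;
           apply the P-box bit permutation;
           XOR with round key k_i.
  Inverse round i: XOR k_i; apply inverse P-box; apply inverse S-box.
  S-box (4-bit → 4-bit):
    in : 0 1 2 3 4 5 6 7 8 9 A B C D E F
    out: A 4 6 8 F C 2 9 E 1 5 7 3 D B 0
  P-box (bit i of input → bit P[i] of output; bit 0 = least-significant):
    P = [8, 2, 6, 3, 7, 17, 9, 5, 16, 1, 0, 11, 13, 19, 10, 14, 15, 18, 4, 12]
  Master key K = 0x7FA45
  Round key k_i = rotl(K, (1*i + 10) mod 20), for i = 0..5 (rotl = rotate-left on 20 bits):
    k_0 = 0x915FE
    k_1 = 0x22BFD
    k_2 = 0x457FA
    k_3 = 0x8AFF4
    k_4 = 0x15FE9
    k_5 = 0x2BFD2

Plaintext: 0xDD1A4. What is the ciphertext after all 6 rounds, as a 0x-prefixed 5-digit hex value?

0x958FA

s_0 = plaintext = 0xDD1A4
s_1 = Round(s_0, k_0) = 0x9E223
s_2 = Round(s_1, k_1) = 0x8C9F6
s_3 = Round(s_2, k_2) = 0x967EE
s_4 = Round(s_3, k_3) = 0x32658
s_5 = Round(s_4, k_4) = 0x94987
s_6 = Round(s_5, k_5) = 0x958FA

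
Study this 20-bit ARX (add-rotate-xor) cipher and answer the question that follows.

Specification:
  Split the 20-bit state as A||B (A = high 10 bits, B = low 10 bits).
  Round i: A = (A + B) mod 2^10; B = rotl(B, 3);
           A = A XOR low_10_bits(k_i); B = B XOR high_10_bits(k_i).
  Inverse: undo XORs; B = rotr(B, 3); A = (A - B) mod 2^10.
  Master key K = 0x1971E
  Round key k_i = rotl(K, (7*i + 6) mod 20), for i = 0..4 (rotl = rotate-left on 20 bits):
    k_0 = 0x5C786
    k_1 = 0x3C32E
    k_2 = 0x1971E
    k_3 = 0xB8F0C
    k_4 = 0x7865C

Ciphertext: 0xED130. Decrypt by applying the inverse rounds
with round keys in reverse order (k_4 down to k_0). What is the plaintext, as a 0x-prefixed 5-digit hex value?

s_0 = ciphertext = 0xED130
s_1 = InvRound(s_0, k_4) = 0x5389A
s_2 = InvRound(s_1, k_3) = 0x5CCCF
s_3 = InvRound(s_2, k_2) = 0x56115
s_4 = InvRound(s_3, k_1) = 0xEEABC
s_5 = InvRound(s_4, k_0) = 0x50EF9

0x50EF9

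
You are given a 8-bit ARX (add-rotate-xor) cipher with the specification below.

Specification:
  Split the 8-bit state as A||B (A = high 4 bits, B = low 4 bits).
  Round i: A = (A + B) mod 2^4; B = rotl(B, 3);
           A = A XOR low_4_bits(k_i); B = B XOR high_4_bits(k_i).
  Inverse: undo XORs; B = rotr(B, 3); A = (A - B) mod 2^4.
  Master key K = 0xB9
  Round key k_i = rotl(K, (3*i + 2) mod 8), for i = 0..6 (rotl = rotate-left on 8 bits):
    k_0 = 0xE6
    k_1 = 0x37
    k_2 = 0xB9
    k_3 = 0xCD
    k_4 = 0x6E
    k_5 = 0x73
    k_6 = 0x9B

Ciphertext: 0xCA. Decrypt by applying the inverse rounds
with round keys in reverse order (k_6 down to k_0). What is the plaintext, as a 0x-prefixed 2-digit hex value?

s_0 = ciphertext = 0xCA
s_1 = InvRound(s_0, k_6) = 0x16
s_2 = InvRound(s_1, k_5) = 0x02
s_3 = InvRound(s_2, k_4) = 0x68
s_4 = InvRound(s_3, k_3) = 0x38
s_5 = InvRound(s_4, k_2) = 0x46
s_6 = InvRound(s_5, k_1) = 0x9A
s_7 = InvRound(s_6, k_0) = 0x78

0x78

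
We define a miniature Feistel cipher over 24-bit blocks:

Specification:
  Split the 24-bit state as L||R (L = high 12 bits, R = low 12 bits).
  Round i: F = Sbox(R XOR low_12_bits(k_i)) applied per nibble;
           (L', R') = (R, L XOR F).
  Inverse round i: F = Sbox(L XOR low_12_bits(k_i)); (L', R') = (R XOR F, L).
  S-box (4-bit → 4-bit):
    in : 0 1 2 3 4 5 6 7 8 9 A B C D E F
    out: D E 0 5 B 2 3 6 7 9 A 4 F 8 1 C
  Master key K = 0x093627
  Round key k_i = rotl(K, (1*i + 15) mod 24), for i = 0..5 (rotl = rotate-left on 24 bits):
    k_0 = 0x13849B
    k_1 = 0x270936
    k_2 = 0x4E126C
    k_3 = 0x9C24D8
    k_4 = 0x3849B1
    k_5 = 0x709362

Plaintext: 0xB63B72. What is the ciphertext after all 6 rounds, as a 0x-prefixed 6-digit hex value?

0x771AF7

s_0 = plaintext = 0xB63B72
s_1 = Round(s_0, k_0) = 0xB7277A
s_2 = Round(s_1, k_1) = 0x77AACD
s_3 = Round(s_2, k_2) = 0xACD0D4
s_4 = Round(s_3, k_3) = 0x0D4112
s_5 = Round(s_4, k_4) = 0x112771
s_6 = Round(s_5, k_5) = 0x771AF7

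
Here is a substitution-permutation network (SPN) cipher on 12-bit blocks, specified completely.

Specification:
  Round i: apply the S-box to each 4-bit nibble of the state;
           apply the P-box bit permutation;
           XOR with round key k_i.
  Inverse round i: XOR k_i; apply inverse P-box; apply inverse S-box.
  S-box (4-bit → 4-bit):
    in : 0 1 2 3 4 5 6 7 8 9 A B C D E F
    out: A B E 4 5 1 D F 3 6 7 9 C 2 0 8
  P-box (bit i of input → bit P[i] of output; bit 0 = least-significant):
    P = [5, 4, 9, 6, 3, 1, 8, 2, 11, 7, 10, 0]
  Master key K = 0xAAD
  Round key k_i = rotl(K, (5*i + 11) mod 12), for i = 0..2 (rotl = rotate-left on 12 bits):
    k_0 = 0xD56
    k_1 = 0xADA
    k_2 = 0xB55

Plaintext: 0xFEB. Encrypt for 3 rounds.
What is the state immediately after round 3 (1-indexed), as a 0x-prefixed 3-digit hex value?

0xCE3

s_0 = plaintext = 0xFEB
s_1 = Round(s_0, k_0) = 0xD37
s_2 = Round(s_1, k_1) = 0x92A
s_3 = Round(s_2, k_2) = 0xCE3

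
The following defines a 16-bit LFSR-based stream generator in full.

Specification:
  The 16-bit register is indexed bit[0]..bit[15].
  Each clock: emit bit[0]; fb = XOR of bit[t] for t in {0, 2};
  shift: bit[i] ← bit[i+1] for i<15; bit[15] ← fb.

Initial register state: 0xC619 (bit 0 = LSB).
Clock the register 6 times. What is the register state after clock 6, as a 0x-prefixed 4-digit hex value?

0x7F18

reg_0 = 0xC619
clock 1: out=1, reg = 0xE30C
clock 2: out=0, reg = 0xF186
clock 3: out=0, reg = 0xF8C3
clock 4: out=1, reg = 0xFC61
clock 5: out=1, reg = 0xFE30
clock 6: out=0, reg = 0x7F18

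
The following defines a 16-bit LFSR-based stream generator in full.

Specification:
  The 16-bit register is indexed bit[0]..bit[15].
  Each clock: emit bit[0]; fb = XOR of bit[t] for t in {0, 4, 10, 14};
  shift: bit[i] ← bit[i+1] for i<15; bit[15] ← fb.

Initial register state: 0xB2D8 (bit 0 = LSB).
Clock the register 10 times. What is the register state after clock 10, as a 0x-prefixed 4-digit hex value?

reg_0 = 0xB2D8
clock 1: out=0, reg = 0xD96C
clock 2: out=0, reg = 0xECB6
clock 3: out=0, reg = 0xF65B
clock 4: out=1, reg = 0x7B2D
clock 5: out=1, reg = 0x3D96
clock 6: out=0, reg = 0x1ECB
clock 7: out=1, reg = 0x0F65
clock 8: out=1, reg = 0x07B2
clock 9: out=0, reg = 0x03D9
clock 10: out=1, reg = 0x01EC

0x01EC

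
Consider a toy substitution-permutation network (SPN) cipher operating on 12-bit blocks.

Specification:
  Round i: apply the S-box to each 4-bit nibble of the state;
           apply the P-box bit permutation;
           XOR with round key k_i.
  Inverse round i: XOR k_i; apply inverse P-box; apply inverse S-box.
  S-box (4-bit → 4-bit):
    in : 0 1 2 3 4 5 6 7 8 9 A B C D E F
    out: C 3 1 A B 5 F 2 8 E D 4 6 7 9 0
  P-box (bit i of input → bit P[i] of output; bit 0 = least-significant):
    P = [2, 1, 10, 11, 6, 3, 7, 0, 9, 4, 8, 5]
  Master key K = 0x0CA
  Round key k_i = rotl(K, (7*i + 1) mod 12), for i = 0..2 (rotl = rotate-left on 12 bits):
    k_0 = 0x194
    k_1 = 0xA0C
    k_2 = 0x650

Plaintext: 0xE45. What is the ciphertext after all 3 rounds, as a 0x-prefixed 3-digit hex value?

s_0 = plaintext = 0xE45
s_1 = Round(s_0, k_0) = 0x7F9
s_2 = Round(s_1, k_1) = 0x61E
s_3 = Round(s_2, k_2) = 0xD2C

0xD2C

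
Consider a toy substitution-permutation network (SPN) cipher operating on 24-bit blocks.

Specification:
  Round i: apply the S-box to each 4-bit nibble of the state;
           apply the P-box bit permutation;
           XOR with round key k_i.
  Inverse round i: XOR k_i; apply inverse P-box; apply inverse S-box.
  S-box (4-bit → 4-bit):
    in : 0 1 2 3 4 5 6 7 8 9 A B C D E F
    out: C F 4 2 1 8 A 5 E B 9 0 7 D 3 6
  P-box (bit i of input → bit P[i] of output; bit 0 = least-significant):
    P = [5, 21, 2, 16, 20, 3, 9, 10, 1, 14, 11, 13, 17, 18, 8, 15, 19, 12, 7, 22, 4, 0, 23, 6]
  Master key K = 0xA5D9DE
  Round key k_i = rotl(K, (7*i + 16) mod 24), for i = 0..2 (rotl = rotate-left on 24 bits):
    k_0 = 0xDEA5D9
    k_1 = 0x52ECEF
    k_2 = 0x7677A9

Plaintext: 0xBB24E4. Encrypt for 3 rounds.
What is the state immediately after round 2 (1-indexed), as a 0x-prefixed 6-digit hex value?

s_0 = plaintext = 0xBB24E4
s_1 = Round(s_0, k_0) = 0xCEA4F3
s_2 = Round(s_1, k_1) = 0xF87EF4
s_3 = Round(s_2, k_2) = 0xB42402

0xF87EF4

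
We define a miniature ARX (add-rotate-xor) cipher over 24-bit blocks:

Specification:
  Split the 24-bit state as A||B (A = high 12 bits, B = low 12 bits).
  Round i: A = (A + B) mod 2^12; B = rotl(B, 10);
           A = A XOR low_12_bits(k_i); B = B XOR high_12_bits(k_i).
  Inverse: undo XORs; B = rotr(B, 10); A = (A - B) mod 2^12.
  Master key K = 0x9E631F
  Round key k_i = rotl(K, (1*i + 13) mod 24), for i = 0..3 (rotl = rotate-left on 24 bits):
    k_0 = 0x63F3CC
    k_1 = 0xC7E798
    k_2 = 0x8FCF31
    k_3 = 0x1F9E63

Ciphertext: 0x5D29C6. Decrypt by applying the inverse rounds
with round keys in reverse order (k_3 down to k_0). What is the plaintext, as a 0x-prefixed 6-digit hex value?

s_0 = ciphertext = 0x5D29C6
s_1 = InvRound(s_0, k_3) = 0xAB30FE
s_2 = InvRound(s_1, k_2) = 0x57800A
s_3 = InvRound(s_2, k_1) = 0x10D1D3
s_4 = InvRound(s_3, k_0) = 0x310FB1

0x310FB1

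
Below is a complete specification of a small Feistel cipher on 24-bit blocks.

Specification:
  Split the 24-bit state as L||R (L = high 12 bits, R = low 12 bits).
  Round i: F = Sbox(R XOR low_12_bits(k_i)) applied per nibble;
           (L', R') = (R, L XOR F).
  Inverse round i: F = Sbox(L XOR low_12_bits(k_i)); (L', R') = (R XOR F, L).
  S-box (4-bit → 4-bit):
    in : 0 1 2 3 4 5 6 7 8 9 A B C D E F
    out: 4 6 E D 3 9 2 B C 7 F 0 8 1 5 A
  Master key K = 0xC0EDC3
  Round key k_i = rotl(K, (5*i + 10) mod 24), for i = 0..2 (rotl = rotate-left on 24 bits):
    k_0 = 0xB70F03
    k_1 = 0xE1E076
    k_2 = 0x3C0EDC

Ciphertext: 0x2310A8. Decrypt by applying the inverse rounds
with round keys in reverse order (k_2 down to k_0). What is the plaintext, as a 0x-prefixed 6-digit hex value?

0xE55EFB

s_0 = ciphertext = 0x2310A8
s_1 = InvRound(s_0, k_2) = 0x8F9231
s_2 = InvRound(s_1, k_1) = 0xEFB8F9
s_3 = InvRound(s_2, k_0) = 0xE55EFB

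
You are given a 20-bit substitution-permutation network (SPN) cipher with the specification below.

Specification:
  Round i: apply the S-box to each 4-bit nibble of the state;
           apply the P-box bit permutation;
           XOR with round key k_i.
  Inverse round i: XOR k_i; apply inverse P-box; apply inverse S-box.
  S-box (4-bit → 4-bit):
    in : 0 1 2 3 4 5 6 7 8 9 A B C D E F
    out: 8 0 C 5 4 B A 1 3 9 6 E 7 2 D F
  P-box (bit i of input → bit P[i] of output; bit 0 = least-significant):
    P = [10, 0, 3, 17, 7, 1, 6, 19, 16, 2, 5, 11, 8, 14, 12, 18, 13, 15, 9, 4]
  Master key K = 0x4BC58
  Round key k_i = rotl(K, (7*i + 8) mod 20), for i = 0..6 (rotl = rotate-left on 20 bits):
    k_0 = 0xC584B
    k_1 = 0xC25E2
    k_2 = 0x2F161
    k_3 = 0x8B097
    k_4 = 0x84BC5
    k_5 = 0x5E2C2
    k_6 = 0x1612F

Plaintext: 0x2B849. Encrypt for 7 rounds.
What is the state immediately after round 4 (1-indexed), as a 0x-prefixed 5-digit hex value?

0x6AC29

s_0 = plaintext = 0x2B849
s_1 = Round(s_0, k_0) = 0xB0E1F
s_2 = Round(s_1, k_1) = 0xBABDB
s_3 = Round(s_2, k_2) = 0x02B5E
s_4 = Round(s_3, k_3) = 0x6AC29
s_5 = Round(s_4, k_4) = 0x39FB1
s_6 = Round(s_5, k_5) = 0x8C9A4
s_7 = Round(s_6, k_6) = 0x09865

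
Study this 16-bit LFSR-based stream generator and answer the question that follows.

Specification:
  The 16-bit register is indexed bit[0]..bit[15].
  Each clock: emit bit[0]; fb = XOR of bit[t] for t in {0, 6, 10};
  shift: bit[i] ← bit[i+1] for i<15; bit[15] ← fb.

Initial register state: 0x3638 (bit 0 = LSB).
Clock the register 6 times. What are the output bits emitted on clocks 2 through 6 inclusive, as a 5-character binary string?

00111

reg_0 = 0x3638
clock 1: out=0, reg = 0x9B1C
clock 2: out=0, reg = 0x4D8E
clock 3: out=0, reg = 0xA6C7
clock 4: out=1, reg = 0xD363
clock 5: out=1, reg = 0x69B1
clock 6: out=1, reg = 0xB4D8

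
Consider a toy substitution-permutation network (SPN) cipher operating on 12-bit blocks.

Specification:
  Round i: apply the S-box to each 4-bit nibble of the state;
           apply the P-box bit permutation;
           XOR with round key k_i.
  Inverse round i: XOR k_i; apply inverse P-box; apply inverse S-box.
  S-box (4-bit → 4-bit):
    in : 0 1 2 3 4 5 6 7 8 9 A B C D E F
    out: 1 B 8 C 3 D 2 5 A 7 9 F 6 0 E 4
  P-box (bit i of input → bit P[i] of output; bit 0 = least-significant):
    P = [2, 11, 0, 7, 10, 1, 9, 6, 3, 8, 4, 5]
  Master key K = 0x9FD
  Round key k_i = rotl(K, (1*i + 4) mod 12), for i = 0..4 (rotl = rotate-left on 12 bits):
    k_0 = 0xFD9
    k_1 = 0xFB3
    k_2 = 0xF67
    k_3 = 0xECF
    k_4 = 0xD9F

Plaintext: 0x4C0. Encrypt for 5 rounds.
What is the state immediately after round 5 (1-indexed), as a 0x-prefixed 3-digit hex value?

0x177

s_0 = plaintext = 0x4C0
s_1 = Round(s_0, k_0) = 0xCD7
s_2 = Round(s_1, k_1) = 0xEA6
s_3 = Round(s_2, k_2) = 0x217
s_4 = Round(s_3, k_3) = 0xAA8
s_5 = Round(s_4, k_4) = 0x177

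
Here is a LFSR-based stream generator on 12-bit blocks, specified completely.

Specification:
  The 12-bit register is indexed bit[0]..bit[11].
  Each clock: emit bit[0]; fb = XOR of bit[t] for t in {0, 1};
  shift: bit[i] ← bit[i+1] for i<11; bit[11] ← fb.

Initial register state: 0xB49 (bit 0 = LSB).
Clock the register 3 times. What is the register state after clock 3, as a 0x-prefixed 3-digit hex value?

reg_0 = 0xB49
clock 1: out=1, reg = 0xDA4
clock 2: out=0, reg = 0x6D2
clock 3: out=0, reg = 0xB69

0xB69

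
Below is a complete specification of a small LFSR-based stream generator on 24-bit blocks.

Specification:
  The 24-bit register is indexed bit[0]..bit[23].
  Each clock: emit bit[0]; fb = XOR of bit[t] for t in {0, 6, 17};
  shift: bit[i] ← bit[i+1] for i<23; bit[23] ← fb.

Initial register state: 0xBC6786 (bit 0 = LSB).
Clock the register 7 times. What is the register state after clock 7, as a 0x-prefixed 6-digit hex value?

0x8D78CF

reg_0 = 0xBC6786
clock 1: out=0, reg = 0x5E33C3
clock 2: out=1, reg = 0xAF19E1
clock 3: out=1, reg = 0xD78CF0
clock 4: out=0, reg = 0x6BC678
clock 5: out=0, reg = 0x35E33C
clock 6: out=0, reg = 0x1AF19E
clock 7: out=0, reg = 0x8D78CF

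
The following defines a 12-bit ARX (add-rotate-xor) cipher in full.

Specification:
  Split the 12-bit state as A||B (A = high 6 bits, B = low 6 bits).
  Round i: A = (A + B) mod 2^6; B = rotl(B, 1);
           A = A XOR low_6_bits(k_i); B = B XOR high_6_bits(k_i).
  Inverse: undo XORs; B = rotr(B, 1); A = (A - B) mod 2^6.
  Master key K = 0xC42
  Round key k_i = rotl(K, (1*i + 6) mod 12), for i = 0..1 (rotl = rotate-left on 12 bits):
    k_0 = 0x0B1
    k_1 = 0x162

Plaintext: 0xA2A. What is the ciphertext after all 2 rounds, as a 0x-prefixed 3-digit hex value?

s_0 = plaintext = 0xA2A
s_1 = Round(s_0, k_0) = 0x8D7
s_2 = Round(s_1, k_1) = 0x62B

0x62B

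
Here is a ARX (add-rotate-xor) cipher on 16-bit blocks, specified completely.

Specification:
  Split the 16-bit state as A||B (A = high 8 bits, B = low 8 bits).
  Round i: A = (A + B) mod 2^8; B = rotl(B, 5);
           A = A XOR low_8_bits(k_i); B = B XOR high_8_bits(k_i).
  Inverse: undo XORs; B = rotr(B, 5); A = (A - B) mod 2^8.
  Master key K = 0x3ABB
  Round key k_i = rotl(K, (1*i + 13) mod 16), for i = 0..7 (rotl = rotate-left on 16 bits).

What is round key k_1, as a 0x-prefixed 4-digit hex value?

K = 0x3ABB
k_0 = rotl(K, (1*0+13) mod 16) = rotl(K, 13) = 0x6757
k_1 = rotl(K, (1*1+13) mod 16) = rotl(K, 14) = 0xCEAE

0xCEAE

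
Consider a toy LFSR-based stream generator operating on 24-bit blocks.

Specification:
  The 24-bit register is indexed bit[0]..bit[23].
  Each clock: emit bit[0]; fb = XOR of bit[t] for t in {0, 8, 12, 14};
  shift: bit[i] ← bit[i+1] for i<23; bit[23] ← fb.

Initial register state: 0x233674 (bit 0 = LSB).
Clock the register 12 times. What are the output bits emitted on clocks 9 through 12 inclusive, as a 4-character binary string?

0110

reg_0 = 0x233674
clock 1: out=0, reg = 0x919B3A
clock 2: out=0, reg = 0x48CD9D
clock 3: out=1, reg = 0xA466CE
clock 4: out=0, reg = 0xD23367
clock 5: out=1, reg = 0xE919B3
clock 6: out=1, reg = 0xF48CD9
clock 7: out=1, reg = 0xFA466C
clock 8: out=0, reg = 0xFD2336
clock 9: out=0, reg = 0xFE919B
clock 10: out=1, reg = 0xFF48CD
clock 11: out=1, reg = 0x7FA466
clock 12: out=0, reg = 0x3FD233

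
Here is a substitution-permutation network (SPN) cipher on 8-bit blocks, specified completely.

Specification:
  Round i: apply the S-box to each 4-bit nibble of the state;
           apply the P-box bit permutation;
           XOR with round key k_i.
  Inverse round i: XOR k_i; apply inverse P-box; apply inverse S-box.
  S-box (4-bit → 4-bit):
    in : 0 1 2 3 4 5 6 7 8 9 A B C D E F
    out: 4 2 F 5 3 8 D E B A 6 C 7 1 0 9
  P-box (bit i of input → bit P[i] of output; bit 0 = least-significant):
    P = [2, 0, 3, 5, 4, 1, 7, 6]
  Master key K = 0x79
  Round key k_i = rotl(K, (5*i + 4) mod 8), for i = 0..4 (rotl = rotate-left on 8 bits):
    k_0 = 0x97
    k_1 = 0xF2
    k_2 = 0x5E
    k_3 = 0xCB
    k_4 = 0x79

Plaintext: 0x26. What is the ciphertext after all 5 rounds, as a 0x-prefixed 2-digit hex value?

0x05

s_0 = plaintext = 0x26
s_1 = Round(s_0, k_0) = 0x69
s_2 = Round(s_1, k_1) = 0x03
s_3 = Round(s_2, k_2) = 0xD2
s_4 = Round(s_3, k_3) = 0xF6
s_5 = Round(s_4, k_4) = 0x05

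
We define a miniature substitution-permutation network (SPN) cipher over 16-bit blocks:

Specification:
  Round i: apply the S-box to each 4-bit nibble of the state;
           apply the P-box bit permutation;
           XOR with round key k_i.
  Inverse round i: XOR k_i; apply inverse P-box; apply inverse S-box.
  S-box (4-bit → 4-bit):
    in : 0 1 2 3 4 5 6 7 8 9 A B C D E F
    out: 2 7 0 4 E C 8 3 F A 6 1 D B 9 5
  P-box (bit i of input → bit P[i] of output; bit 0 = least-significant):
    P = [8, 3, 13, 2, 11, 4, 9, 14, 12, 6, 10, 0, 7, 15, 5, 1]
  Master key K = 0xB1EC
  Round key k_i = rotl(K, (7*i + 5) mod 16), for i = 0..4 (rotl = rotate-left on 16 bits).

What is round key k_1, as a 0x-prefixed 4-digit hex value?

K = 0xB1EC
k_0 = rotl(K, (7*0+5) mod 16) = rotl(K, 5) = 0x3D96
k_1 = rotl(K, (7*1+5) mod 16) = rotl(K, 12) = 0xCB1E

0xCB1E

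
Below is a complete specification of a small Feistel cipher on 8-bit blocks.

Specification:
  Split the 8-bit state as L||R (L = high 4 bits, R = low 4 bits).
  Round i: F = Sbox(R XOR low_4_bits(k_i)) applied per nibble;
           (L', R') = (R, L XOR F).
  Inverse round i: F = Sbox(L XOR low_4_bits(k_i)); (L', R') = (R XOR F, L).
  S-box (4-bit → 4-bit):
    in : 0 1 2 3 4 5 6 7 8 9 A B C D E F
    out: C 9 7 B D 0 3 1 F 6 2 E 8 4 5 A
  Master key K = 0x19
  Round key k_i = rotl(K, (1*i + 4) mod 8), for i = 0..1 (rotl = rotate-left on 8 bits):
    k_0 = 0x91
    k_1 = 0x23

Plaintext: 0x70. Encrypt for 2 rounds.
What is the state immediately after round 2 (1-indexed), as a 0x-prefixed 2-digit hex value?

0xE4

s_0 = plaintext = 0x70
s_1 = Round(s_0, k_0) = 0x0E
s_2 = Round(s_1, k_1) = 0xE4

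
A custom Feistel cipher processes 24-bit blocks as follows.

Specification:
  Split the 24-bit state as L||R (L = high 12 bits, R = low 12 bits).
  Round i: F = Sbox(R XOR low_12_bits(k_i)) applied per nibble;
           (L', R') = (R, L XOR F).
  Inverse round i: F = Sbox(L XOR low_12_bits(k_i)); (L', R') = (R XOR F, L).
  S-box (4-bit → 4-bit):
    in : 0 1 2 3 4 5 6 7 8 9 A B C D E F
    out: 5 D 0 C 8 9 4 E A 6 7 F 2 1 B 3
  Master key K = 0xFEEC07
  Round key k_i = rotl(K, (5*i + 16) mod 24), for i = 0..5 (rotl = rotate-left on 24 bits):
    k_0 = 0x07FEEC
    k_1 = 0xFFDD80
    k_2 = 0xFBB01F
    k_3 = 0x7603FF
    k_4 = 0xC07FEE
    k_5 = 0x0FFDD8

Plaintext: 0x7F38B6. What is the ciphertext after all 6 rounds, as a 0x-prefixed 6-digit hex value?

0x4F178C

s_0 = plaintext = 0x7F38B6
s_1 = Round(s_0, k_0) = 0x8B6364
s_2 = Round(s_1, k_1) = 0x36430E
s_3 = Round(s_2, k_2) = 0x30EFB9
s_4 = Round(s_3, k_3) = 0xFB918A
s_5 = Round(s_4, k_4) = 0x18A4F1
s_6 = Round(s_5, k_5) = 0x4F178C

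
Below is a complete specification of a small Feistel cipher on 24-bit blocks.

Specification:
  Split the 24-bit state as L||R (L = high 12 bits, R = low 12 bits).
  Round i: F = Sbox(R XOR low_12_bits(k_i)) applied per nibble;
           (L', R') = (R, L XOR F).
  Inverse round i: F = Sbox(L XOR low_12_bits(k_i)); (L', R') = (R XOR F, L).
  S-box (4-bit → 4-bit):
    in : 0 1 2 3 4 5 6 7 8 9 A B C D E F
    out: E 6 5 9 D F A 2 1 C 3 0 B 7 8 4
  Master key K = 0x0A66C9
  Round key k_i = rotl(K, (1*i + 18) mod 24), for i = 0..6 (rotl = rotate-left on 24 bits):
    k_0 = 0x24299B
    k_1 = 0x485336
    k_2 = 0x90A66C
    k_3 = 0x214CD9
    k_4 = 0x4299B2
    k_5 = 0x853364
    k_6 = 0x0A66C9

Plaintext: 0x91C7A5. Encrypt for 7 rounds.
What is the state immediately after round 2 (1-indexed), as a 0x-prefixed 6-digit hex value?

0x1842A0

s_0 = plaintext = 0x91C7A5
s_1 = Round(s_0, k_0) = 0x7A5184
s_2 = Round(s_1, k_1) = 0x1842A0
s_3 = Round(s_2, k_2) = 0x2A0C3F
s_4 = Round(s_3, k_3) = 0xC3FC2A
s_5 = Round(s_4, k_4) = 0xC2A3FE
s_6 = Round(s_5, k_5) = 0x3FE2E9
s_7 = Round(s_6, k_6) = 0x2E9EA0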